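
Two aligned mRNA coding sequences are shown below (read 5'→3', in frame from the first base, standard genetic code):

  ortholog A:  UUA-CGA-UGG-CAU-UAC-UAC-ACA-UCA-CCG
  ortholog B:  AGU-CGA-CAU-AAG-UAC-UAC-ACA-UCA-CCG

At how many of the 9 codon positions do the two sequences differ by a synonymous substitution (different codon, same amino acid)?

0

Codon 1: UUA Leu / AGU Ser — nonsynonymous.
Codon 2: CGA Arg / CGA Arg — identical.
Codon 3: UGG Trp / CAU His — nonsynonymous.
Codon 4: CAU His / AAG Lys — nonsynonymous.
Codon 5: UAC Tyr / UAC Tyr — identical.
Codon 6: UAC Tyr / UAC Tyr — identical.
Codon 7: ACA Thr / ACA Thr — identical.
Codon 8: UCA Ser / UCA Ser — identical.
Codon 9: CCG Pro / CCG Pro — identical.
Synonymous differences: 0.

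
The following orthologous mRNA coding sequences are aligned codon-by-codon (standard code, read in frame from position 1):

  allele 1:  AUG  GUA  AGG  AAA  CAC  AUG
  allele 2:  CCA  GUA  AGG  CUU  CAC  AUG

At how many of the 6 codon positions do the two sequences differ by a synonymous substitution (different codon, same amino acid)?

0

Codon 1: AUG Met / CCA Pro — nonsynonymous.
Codon 2: GUA Val / GUA Val — identical.
Codon 3: AGG Arg / AGG Arg — identical.
Codon 4: AAA Lys / CUU Leu — nonsynonymous.
Codon 5: CAC His / CAC His — identical.
Codon 6: AUG Met / AUG Met — identical.
Synonymous differences: 0.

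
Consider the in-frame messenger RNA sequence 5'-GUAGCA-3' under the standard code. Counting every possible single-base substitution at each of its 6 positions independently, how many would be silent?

Codon 1 (GUA, Val): 3 synonymous substitutions.
Codon 2 (GCA, Ala): 3 synonymous substitutions.
Total: 3 + 3 = 6.

6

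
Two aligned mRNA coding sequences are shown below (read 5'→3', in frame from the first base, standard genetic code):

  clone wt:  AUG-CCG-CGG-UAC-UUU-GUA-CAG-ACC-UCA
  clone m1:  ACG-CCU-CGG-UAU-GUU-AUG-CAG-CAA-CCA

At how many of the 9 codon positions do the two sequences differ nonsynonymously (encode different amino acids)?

5

Codon 1: AUG Met / ACG Thr — nonsynonymous.
Codon 2: CCG Pro / CCU Pro — synonymous.
Codon 3: CGG Arg / CGG Arg — identical.
Codon 4: UAC Tyr / UAU Tyr — synonymous.
Codon 5: UUU Phe / GUU Val — nonsynonymous.
Codon 6: GUA Val / AUG Met — nonsynonymous.
Codon 7: CAG Gln / CAG Gln — identical.
Codon 8: ACC Thr / CAA Gln — nonsynonymous.
Codon 9: UCA Ser / CCA Pro — nonsynonymous.
Nonsynonymous differences: 5.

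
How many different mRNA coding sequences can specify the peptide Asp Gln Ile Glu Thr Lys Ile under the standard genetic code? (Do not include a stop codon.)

Asp: 2 codons.
Gln: 2 codons.
Ile: 3 codons.
Glu: 2 codons.
Thr: 4 codons.
Lys: 2 codons.
Ile: 3 codons.
2 × 2 × 3 × 2 × 4 × 2 × 3 = 576.

576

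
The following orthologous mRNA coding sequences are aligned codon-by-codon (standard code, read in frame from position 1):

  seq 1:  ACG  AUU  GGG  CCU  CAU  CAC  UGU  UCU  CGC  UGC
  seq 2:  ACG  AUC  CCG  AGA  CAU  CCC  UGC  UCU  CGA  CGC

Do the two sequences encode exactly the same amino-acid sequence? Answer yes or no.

Codon 1: ACG Thr / ACG Thr — identical.
Codon 2: AUU Ile / AUC Ile — synonymous.
Codon 3: GGG Gly / CCG Pro — nonsynonymous.
Codon 4: CCU Pro / AGA Arg — nonsynonymous.
Codon 5: CAU His / CAU His — identical.
Codon 6: CAC His / CCC Pro — nonsynonymous.
Codon 7: UGU Cys / UGC Cys — synonymous.
Codon 8: UCU Ser / UCU Ser — identical.
Codon 9: CGC Arg / CGA Arg — synonymous.
Codon 10: UGC Cys / CGC Arg — nonsynonymous.
Nonsynonymous differences: 4 → different protein.

no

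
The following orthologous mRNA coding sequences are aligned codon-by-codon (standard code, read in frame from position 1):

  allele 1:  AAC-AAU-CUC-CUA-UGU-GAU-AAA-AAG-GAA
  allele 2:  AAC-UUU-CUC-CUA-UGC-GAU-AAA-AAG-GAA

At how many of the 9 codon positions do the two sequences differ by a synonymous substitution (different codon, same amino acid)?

1

Codon 1: AAC Asn / AAC Asn — identical.
Codon 2: AAU Asn / UUU Phe — nonsynonymous.
Codon 3: CUC Leu / CUC Leu — identical.
Codon 4: CUA Leu / CUA Leu — identical.
Codon 5: UGU Cys / UGC Cys — synonymous.
Codon 6: GAU Asp / GAU Asp — identical.
Codon 7: AAA Lys / AAA Lys — identical.
Codon 8: AAG Lys / AAG Lys — identical.
Codon 9: GAA Glu / GAA Glu — identical.
Synonymous differences: 1.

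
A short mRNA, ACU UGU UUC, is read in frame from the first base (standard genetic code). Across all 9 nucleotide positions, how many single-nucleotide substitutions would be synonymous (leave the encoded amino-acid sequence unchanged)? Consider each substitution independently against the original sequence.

5

Codon 1 (ACU, Thr): 3 synonymous substitutions.
Codon 2 (UGU, Cys): 1 synonymous substitution.
Codon 3 (UUC, Phe): 1 synonymous substitution.
Total: 3 + 1 + 1 = 5.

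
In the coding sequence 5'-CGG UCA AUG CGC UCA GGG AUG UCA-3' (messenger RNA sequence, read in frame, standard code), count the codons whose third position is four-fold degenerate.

Codon 1 CGG (Arg): third position 4-fold.
Codon 2 UCA (Ser): third position 4-fold.
Codon 3 AUG (Met): third position 1-fold.
Codon 4 CGC (Arg): third position 4-fold.
Codon 5 UCA (Ser): third position 4-fold.
Codon 6 GGG (Gly): third position 4-fold.
Codon 7 AUG (Met): third position 1-fold.
Codon 8 UCA (Ser): third position 4-fold.
Four-fold degenerate third positions: 6.

6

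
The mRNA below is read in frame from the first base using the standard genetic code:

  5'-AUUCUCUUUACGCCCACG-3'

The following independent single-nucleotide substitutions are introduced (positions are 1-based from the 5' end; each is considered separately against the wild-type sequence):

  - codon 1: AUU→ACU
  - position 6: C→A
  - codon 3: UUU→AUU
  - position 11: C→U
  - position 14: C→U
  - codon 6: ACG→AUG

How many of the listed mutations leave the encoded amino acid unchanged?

Codon 1: AUU (Ile) → ACU (Thr) — missense.
Codon 2: CUC (Leu) → CUA (Leu) — synonymous.
Codon 3: UUU (Phe) → AUU (Ile) — missense.
Codon 4: ACG (Thr) → AUG (Met) — missense.
Codon 5: CCC (Pro) → CUC (Leu) — missense.
Codon 6: ACG (Thr) → AUG (Met) — missense.
Synonymous: 1 of 6.

1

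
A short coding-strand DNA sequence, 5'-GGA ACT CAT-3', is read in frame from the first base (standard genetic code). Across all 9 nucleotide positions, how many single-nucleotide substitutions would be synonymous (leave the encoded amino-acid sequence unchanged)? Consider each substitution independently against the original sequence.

Codon 1 (GGA, Gly): 3 synonymous substitutions.
Codon 2 (ACT, Thr): 3 synonymous substitutions.
Codon 3 (CAT, His): 1 synonymous substitution.
Total: 3 + 3 + 1 = 7.

7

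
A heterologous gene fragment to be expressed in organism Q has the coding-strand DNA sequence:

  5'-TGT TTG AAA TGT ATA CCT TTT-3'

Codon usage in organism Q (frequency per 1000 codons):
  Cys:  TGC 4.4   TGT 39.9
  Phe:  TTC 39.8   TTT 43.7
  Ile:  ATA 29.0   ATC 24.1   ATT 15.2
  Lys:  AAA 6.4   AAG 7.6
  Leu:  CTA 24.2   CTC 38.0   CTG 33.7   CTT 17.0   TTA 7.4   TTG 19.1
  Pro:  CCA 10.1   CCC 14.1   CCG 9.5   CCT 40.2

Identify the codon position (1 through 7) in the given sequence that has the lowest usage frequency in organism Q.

3

Codon 1 TGT (Cys): 39.9 per 1000.
Codon 2 TTG (Leu): 19.1 per 1000.
Codon 3 AAA (Lys): 6.4 per 1000.
Codon 4 TGT (Cys): 39.9 per 1000.
Codon 5 ATA (Ile): 29.0 per 1000.
Codon 6 CCT (Pro): 40.2 per 1000.
Codon 7 TTT (Phe): 43.7 per 1000.
Lowest frequency is 6.4 at codon 3.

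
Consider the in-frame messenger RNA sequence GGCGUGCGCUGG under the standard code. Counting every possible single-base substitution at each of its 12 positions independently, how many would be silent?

9

Codon 1 (GGC, Gly): 3 synonymous substitutions.
Codon 2 (GUG, Val): 3 synonymous substitutions.
Codon 3 (CGC, Arg): 3 synonymous substitutions.
Codon 4 (UGG, Trp): 0 synonymous substitutions.
Total: 3 + 3 + 3 + 0 = 9.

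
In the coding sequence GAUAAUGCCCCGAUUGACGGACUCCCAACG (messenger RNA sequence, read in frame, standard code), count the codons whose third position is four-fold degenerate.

6

Codon 1 GAU (Asp): third position 2-fold.
Codon 2 AAU (Asn): third position 2-fold.
Codon 3 GCC (Ala): third position 4-fold.
Codon 4 CCG (Pro): third position 4-fold.
Codon 5 AUU (Ile): third position 3-fold.
Codon 6 GAC (Asp): third position 2-fold.
Codon 7 GGA (Gly): third position 4-fold.
Codon 8 CUC (Leu): third position 4-fold.
Codon 9 CCA (Pro): third position 4-fold.
Codon 10 ACG (Thr): third position 4-fold.
Four-fold degenerate third positions: 6.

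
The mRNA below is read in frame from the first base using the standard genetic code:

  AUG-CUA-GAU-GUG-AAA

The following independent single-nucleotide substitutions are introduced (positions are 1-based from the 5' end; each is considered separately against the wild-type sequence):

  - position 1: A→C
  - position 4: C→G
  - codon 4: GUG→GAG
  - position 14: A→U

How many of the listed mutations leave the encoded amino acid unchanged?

Codon 1: AUG (Met) → CUG (Leu) — missense.
Codon 2: CUA (Leu) → GUA (Val) — missense.
Codon 4: GUG (Val) → GAG (Glu) — missense.
Codon 5: AAA (Lys) → AUA (Ile) — missense.
Synonymous: 0 of 4.

0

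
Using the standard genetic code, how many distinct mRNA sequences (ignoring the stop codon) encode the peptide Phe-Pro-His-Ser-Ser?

576

Phe: 2 codons.
Pro: 4 codons.
His: 2 codons.
Ser: 6 codons.
Ser: 6 codons.
2 × 4 × 2 × 6 × 6 = 576.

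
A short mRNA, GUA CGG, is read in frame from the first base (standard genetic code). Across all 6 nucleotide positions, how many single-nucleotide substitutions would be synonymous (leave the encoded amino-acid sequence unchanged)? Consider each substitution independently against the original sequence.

Codon 1 (GUA, Val): 3 synonymous substitutions.
Codon 2 (CGG, Arg): 4 synonymous substitutions.
Total: 3 + 4 = 7.

7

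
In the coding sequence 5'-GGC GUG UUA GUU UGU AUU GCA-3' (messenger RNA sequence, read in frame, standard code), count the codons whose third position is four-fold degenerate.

4

Codon 1 GGC (Gly): third position 4-fold.
Codon 2 GUG (Val): third position 4-fold.
Codon 3 UUA (Leu): third position 2-fold.
Codon 4 GUU (Val): third position 4-fold.
Codon 5 UGU (Cys): third position 2-fold.
Codon 6 AUU (Ile): third position 3-fold.
Codon 7 GCA (Ala): third position 4-fold.
Four-fold degenerate third positions: 4.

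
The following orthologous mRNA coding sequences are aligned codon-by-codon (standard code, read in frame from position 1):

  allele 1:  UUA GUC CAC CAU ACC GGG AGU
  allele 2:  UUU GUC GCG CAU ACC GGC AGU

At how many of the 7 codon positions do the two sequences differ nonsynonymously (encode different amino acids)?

Codon 1: UUA Leu / UUU Phe — nonsynonymous.
Codon 2: GUC Val / GUC Val — identical.
Codon 3: CAC His / GCG Ala — nonsynonymous.
Codon 4: CAU His / CAU His — identical.
Codon 5: ACC Thr / ACC Thr — identical.
Codon 6: GGG Gly / GGC Gly — synonymous.
Codon 7: AGU Ser / AGU Ser — identical.
Nonsynonymous differences: 2.

2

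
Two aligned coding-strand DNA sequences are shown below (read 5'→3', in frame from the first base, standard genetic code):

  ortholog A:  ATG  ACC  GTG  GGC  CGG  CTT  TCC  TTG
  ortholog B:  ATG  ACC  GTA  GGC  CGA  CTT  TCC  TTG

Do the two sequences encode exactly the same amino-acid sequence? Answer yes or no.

yes

Codon 1: ATG Met / ATG Met — identical.
Codon 2: ACC Thr / ACC Thr — identical.
Codon 3: GTG Val / GTA Val — synonymous.
Codon 4: GGC Gly / GGC Gly — identical.
Codon 5: CGG Arg / CGA Arg — synonymous.
Codon 6: CTT Leu / CTT Leu — identical.
Codon 7: TCC Ser / TCC Ser — identical.
Codon 8: TTG Leu / TTG Leu — identical.
Nonsynonymous differences: 0 → same protein.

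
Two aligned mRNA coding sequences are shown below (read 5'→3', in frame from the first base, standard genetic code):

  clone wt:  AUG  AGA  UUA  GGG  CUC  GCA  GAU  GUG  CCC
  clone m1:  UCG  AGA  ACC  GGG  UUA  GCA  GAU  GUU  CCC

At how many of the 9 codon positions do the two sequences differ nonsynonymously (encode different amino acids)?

Codon 1: AUG Met / UCG Ser — nonsynonymous.
Codon 2: AGA Arg / AGA Arg — identical.
Codon 3: UUA Leu / ACC Thr — nonsynonymous.
Codon 4: GGG Gly / GGG Gly — identical.
Codon 5: CUC Leu / UUA Leu — synonymous.
Codon 6: GCA Ala / GCA Ala — identical.
Codon 7: GAU Asp / GAU Asp — identical.
Codon 8: GUG Val / GUU Val — synonymous.
Codon 9: CCC Pro / CCC Pro — identical.
Nonsynonymous differences: 2.

2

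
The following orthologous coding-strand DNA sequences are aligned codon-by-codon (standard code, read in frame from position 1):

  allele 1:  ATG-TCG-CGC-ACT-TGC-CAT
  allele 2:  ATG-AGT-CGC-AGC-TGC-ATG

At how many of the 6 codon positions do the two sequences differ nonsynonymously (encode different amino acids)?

2

Codon 1: ATG Met / ATG Met — identical.
Codon 2: TCG Ser / AGT Ser — synonymous.
Codon 3: CGC Arg / CGC Arg — identical.
Codon 4: ACT Thr / AGC Ser — nonsynonymous.
Codon 5: TGC Cys / TGC Cys — identical.
Codon 6: CAT His / ATG Met — nonsynonymous.
Nonsynonymous differences: 2.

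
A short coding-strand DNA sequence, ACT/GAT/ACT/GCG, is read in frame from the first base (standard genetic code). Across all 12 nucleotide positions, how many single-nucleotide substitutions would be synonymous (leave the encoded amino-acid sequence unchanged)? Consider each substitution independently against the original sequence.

Codon 1 (ACT, Thr): 3 synonymous substitutions.
Codon 2 (GAT, Asp): 1 synonymous substitution.
Codon 3 (ACT, Thr): 3 synonymous substitutions.
Codon 4 (GCG, Ala): 3 synonymous substitutions.
Total: 3 + 1 + 3 + 3 = 10.

10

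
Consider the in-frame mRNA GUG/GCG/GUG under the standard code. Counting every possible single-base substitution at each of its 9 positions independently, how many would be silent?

Codon 1 (GUG, Val): 3 synonymous substitutions.
Codon 2 (GCG, Ala): 3 synonymous substitutions.
Codon 3 (GUG, Val): 3 synonymous substitutions.
Total: 3 + 3 + 3 = 9.

9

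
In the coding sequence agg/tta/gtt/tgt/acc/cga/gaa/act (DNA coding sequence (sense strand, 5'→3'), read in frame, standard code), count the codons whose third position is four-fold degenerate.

4

Codon 1 AGG (Arg): third position 2-fold.
Codon 2 TTA (Leu): third position 2-fold.
Codon 3 GTT (Val): third position 4-fold.
Codon 4 TGT (Cys): third position 2-fold.
Codon 5 ACC (Thr): third position 4-fold.
Codon 6 CGA (Arg): third position 4-fold.
Codon 7 GAA (Glu): third position 2-fold.
Codon 8 ACT (Thr): third position 4-fold.
Four-fold degenerate third positions: 4.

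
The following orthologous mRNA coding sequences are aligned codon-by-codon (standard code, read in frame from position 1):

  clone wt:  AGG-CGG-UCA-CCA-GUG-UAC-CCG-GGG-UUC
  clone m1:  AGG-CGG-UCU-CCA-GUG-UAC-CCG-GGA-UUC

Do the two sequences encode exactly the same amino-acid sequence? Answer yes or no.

Codon 1: AGG Arg / AGG Arg — identical.
Codon 2: CGG Arg / CGG Arg — identical.
Codon 3: UCA Ser / UCU Ser — synonymous.
Codon 4: CCA Pro / CCA Pro — identical.
Codon 5: GUG Val / GUG Val — identical.
Codon 6: UAC Tyr / UAC Tyr — identical.
Codon 7: CCG Pro / CCG Pro — identical.
Codon 8: GGG Gly / GGA Gly — synonymous.
Codon 9: UUC Phe / UUC Phe — identical.
Nonsynonymous differences: 0 → same protein.

yes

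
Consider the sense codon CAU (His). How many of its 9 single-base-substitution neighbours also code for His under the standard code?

1

Position 1: none → 0 synonymous.
Position 2: none → 0 synonymous.
Position 3: CAC → 1 synonymous.
Total: 0 + 0 + 1 = 1.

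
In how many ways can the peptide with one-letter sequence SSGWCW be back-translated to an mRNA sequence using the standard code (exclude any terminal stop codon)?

288

Ser: 6 codons.
Ser: 6 codons.
Gly: 4 codons.
Trp: 1 codon.
Cys: 2 codons.
Trp: 1 codon.
6 × 6 × 4 × 1 × 2 × 1 = 288.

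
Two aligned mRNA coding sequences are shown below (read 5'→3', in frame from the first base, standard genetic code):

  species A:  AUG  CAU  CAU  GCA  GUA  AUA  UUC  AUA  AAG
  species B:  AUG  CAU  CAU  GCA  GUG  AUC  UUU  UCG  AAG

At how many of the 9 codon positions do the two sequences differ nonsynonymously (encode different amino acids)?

Codon 1: AUG Met / AUG Met — identical.
Codon 2: CAU His / CAU His — identical.
Codon 3: CAU His / CAU His — identical.
Codon 4: GCA Ala / GCA Ala — identical.
Codon 5: GUA Val / GUG Val — synonymous.
Codon 6: AUA Ile / AUC Ile — synonymous.
Codon 7: UUC Phe / UUU Phe — synonymous.
Codon 8: AUA Ile / UCG Ser — nonsynonymous.
Codon 9: AAG Lys / AAG Lys — identical.
Nonsynonymous differences: 1.

1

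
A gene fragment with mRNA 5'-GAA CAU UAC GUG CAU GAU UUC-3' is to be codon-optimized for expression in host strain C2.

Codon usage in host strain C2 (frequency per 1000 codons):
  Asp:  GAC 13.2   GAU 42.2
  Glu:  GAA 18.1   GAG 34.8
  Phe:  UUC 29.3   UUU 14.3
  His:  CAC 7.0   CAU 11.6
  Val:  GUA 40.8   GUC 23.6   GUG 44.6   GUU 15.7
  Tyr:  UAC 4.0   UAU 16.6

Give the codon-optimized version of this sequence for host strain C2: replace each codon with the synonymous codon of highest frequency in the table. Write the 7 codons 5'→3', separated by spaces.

GAG CAU UAU GUG CAU GAU UUC

Codon 1 (Glu): best is GAG at 34.8.
Codon 2 (His): best is CAU at 11.6.
Codon 3 (Tyr): best is UAU at 16.6.
Codon 4 (Val): best is GUG at 44.6.
Codon 5 (His): best is CAU at 11.6.
Codon 6 (Asp): best is GAU at 42.2.
Codon 7 (Phe): best is UUC at 29.3.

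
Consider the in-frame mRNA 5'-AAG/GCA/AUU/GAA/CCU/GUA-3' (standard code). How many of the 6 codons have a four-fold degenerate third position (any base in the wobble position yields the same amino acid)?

3

Codon 1 AAG (Lys): third position 2-fold.
Codon 2 GCA (Ala): third position 4-fold.
Codon 3 AUU (Ile): third position 3-fold.
Codon 4 GAA (Glu): third position 2-fold.
Codon 5 CCU (Pro): third position 4-fold.
Codon 6 GUA (Val): third position 4-fold.
Four-fold degenerate third positions: 3.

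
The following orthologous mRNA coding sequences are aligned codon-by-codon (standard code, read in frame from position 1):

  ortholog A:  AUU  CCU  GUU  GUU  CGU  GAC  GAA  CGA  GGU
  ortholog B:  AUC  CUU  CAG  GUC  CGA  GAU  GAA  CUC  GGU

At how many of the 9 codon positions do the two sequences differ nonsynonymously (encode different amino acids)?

3

Codon 1: AUU Ile / AUC Ile — synonymous.
Codon 2: CCU Pro / CUU Leu — nonsynonymous.
Codon 3: GUU Val / CAG Gln — nonsynonymous.
Codon 4: GUU Val / GUC Val — synonymous.
Codon 5: CGU Arg / CGA Arg — synonymous.
Codon 6: GAC Asp / GAU Asp — synonymous.
Codon 7: GAA Glu / GAA Glu — identical.
Codon 8: CGA Arg / CUC Leu — nonsynonymous.
Codon 9: GGU Gly / GGU Gly — identical.
Nonsynonymous differences: 3.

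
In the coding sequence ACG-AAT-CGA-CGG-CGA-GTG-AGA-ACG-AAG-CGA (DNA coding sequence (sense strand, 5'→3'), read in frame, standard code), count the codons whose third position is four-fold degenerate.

7

Codon 1 ACG (Thr): third position 4-fold.
Codon 2 AAT (Asn): third position 2-fold.
Codon 3 CGA (Arg): third position 4-fold.
Codon 4 CGG (Arg): third position 4-fold.
Codon 5 CGA (Arg): third position 4-fold.
Codon 6 GTG (Val): third position 4-fold.
Codon 7 AGA (Arg): third position 2-fold.
Codon 8 ACG (Thr): third position 4-fold.
Codon 9 AAG (Lys): third position 2-fold.
Codon 10 CGA (Arg): third position 4-fold.
Four-fold degenerate third positions: 7.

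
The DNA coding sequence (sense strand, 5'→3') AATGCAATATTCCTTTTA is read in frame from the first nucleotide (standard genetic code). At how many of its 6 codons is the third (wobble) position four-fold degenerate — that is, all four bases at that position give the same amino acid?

Codon 1 AAT (Asn): third position 2-fold.
Codon 2 GCA (Ala): third position 4-fold.
Codon 3 ATA (Ile): third position 3-fold.
Codon 4 TTC (Phe): third position 2-fold.
Codon 5 CTT (Leu): third position 4-fold.
Codon 6 TTA (Leu): third position 2-fold.
Four-fold degenerate third positions: 2.

2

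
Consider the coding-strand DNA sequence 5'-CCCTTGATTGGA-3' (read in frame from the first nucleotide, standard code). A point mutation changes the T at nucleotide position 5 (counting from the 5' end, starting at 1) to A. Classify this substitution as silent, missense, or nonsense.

Position 5 falls in codon 2: TTG → Leu.
After the substitution the codon is TAG → Stop.
The new codon is a stop codon, so this is a nonsense mutation.

nonsense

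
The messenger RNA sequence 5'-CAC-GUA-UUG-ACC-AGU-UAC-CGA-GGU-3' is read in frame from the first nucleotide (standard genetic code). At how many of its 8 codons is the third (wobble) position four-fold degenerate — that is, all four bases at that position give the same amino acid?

4

Codon 1 CAC (His): third position 2-fold.
Codon 2 GUA (Val): third position 4-fold.
Codon 3 UUG (Leu): third position 2-fold.
Codon 4 ACC (Thr): third position 4-fold.
Codon 5 AGU (Ser): third position 2-fold.
Codon 6 UAC (Tyr): third position 2-fold.
Codon 7 CGA (Arg): third position 4-fold.
Codon 8 GGU (Gly): third position 4-fold.
Four-fold degenerate third positions: 4.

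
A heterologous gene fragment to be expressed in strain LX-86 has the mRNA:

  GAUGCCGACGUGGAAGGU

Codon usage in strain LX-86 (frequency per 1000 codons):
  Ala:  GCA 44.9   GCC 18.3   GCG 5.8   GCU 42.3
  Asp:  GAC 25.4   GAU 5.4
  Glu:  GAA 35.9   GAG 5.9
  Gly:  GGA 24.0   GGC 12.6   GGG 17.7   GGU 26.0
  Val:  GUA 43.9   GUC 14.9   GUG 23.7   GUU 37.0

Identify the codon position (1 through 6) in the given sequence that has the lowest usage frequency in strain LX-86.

1

Codon 1 GAU (Asp): 5.4 per 1000.
Codon 2 GCC (Ala): 18.3 per 1000.
Codon 3 GAC (Asp): 25.4 per 1000.
Codon 4 GUG (Val): 23.7 per 1000.
Codon 5 GAA (Glu): 35.9 per 1000.
Codon 6 GGU (Gly): 26.0 per 1000.
Lowest frequency is 5.4 at codon 1.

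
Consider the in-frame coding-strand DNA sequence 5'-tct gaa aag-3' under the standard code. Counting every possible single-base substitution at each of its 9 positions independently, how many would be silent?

5

Codon 1 (TCT, Ser): 3 synonymous substitutions.
Codon 2 (GAA, Glu): 1 synonymous substitution.
Codon 3 (AAG, Lys): 1 synonymous substitution.
Total: 3 + 1 + 1 = 5.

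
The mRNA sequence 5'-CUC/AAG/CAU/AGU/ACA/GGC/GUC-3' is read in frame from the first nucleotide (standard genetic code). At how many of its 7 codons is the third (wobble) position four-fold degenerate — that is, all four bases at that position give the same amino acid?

4

Codon 1 CUC (Leu): third position 4-fold.
Codon 2 AAG (Lys): third position 2-fold.
Codon 3 CAU (His): third position 2-fold.
Codon 4 AGU (Ser): third position 2-fold.
Codon 5 ACA (Thr): third position 4-fold.
Codon 6 GGC (Gly): third position 4-fold.
Codon 7 GUC (Val): third position 4-fold.
Four-fold degenerate third positions: 4.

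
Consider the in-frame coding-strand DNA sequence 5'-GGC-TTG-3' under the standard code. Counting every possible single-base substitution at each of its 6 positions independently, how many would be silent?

5

Codon 1 (GGC, Gly): 3 synonymous substitutions.
Codon 2 (TTG, Leu): 2 synonymous substitutions.
Total: 3 + 2 = 5.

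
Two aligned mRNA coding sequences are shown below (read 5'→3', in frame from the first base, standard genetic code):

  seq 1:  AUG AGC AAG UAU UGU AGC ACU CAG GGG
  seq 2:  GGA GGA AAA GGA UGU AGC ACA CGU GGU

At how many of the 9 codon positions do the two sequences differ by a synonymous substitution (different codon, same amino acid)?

Codon 1: AUG Met / GGA Gly — nonsynonymous.
Codon 2: AGC Ser / GGA Gly — nonsynonymous.
Codon 3: AAG Lys / AAA Lys — synonymous.
Codon 4: UAU Tyr / GGA Gly — nonsynonymous.
Codon 5: UGU Cys / UGU Cys — identical.
Codon 6: AGC Ser / AGC Ser — identical.
Codon 7: ACU Thr / ACA Thr — synonymous.
Codon 8: CAG Gln / CGU Arg — nonsynonymous.
Codon 9: GGG Gly / GGU Gly — synonymous.
Synonymous differences: 3.

3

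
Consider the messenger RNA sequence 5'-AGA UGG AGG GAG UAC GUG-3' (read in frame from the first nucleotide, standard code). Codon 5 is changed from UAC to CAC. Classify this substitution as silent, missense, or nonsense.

Position 13 falls in codon 5: UAC → Tyr.
After the substitution the codon is CAC → His.
Tyr ≠ His, so this is a missense mutation.

missense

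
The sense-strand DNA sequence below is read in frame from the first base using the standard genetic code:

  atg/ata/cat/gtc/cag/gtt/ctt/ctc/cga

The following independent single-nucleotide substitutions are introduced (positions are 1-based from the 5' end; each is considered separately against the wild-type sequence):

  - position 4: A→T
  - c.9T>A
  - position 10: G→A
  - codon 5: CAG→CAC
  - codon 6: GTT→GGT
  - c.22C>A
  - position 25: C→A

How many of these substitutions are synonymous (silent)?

Codon 2: ATA (Ile) → TTA (Leu) — missense.
Codon 3: CAT (His) → CAA (Gln) — missense.
Codon 4: GTC (Val) → ATC (Ile) — missense.
Codon 5: CAG (Gln) → CAC (His) — missense.
Codon 6: GTT (Val) → GGT (Gly) — missense.
Codon 8: CTC (Leu) → ATC (Ile) — missense.
Codon 9: CGA (Arg) → AGA (Arg) — synonymous.
Synonymous: 1 of 7.

1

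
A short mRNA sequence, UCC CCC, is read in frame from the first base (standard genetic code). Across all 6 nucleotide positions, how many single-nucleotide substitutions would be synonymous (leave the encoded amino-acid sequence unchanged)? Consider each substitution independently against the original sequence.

6

Codon 1 (UCC, Ser): 3 synonymous substitutions.
Codon 2 (CCC, Pro): 3 synonymous substitutions.
Total: 3 + 3 = 6.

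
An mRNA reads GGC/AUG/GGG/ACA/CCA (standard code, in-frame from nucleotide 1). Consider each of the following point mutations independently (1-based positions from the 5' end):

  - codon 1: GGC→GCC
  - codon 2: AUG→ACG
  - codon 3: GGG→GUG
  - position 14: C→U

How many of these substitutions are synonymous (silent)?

0

Codon 1: GGC (Gly) → GCC (Ala) — missense.
Codon 2: AUG (Met) → ACG (Thr) — missense.
Codon 3: GGG (Gly) → GUG (Val) — missense.
Codon 5: CCA (Pro) → CUA (Leu) — missense.
Synonymous: 0 of 4.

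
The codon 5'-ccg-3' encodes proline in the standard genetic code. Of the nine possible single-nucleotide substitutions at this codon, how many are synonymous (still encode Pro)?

Position 1: none → 0 synonymous.
Position 2: none → 0 synonymous.
Position 3: CCT, CCC, CCA → 3 synonymous.
Total: 0 + 0 + 3 = 3.

3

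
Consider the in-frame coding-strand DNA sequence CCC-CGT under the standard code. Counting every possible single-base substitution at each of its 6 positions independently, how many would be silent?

Codon 1 (CCC, Pro): 3 synonymous substitutions.
Codon 2 (CGT, Arg): 3 synonymous substitutions.
Total: 3 + 3 = 6.

6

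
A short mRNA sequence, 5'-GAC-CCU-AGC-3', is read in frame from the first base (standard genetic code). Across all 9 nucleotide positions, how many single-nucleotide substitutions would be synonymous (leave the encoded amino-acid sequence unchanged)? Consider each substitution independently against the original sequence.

5

Codon 1 (GAC, Asp): 1 synonymous substitution.
Codon 2 (CCU, Pro): 3 synonymous substitutions.
Codon 3 (AGC, Ser): 1 synonymous substitution.
Total: 1 + 3 + 1 = 5.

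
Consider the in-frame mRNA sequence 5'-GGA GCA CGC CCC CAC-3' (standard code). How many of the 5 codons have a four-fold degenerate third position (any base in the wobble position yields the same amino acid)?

4

Codon 1 GGA (Gly): third position 4-fold.
Codon 2 GCA (Ala): third position 4-fold.
Codon 3 CGC (Arg): third position 4-fold.
Codon 4 CCC (Pro): third position 4-fold.
Codon 5 CAC (His): third position 2-fold.
Four-fold degenerate third positions: 4.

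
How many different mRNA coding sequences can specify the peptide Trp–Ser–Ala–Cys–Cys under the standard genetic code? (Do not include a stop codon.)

Trp: 1 codon.
Ser: 6 codons.
Ala: 4 codons.
Cys: 2 codons.
Cys: 2 codons.
1 × 6 × 4 × 2 × 2 = 96.

96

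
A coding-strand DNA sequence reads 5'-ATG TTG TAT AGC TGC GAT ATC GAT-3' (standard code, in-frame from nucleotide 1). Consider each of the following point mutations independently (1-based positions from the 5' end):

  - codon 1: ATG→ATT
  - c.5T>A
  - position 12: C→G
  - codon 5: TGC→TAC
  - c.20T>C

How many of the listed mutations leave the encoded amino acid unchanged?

Codon 1: ATG (Met) → ATT (Ile) — missense.
Codon 2: TTG (Leu) → TAG (Stop) — nonsense.
Codon 4: AGC (Ser) → AGG (Arg) — missense.
Codon 5: TGC (Cys) → TAC (Tyr) — missense.
Codon 7: ATC (Ile) → ACC (Thr) — missense.
Synonymous: 0 of 5.

0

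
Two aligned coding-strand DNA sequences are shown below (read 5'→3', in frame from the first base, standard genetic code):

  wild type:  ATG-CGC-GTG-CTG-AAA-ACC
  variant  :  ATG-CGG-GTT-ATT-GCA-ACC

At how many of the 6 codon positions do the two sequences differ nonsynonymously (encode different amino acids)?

2

Codon 1: ATG Met / ATG Met — identical.
Codon 2: CGC Arg / CGG Arg — synonymous.
Codon 3: GTG Val / GTT Val — synonymous.
Codon 4: CTG Leu / ATT Ile — nonsynonymous.
Codon 5: AAA Lys / GCA Ala — nonsynonymous.
Codon 6: ACC Thr / ACC Thr — identical.
Nonsynonymous differences: 2.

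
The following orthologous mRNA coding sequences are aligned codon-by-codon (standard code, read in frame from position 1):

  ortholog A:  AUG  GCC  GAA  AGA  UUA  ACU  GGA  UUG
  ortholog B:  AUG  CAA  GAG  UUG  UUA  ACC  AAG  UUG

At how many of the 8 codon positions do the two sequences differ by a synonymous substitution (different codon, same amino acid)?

2

Codon 1: AUG Met / AUG Met — identical.
Codon 2: GCC Ala / CAA Gln — nonsynonymous.
Codon 3: GAA Glu / GAG Glu — synonymous.
Codon 4: AGA Arg / UUG Leu — nonsynonymous.
Codon 5: UUA Leu / UUA Leu — identical.
Codon 6: ACU Thr / ACC Thr — synonymous.
Codon 7: GGA Gly / AAG Lys — nonsynonymous.
Codon 8: UUG Leu / UUG Leu — identical.
Synonymous differences: 2.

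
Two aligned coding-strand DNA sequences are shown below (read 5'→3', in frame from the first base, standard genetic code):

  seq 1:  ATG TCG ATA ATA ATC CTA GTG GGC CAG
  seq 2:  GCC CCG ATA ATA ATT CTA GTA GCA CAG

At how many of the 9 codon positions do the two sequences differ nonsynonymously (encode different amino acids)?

Codon 1: ATG Met / GCC Ala — nonsynonymous.
Codon 2: TCG Ser / CCG Pro — nonsynonymous.
Codon 3: ATA Ile / ATA Ile — identical.
Codon 4: ATA Ile / ATA Ile — identical.
Codon 5: ATC Ile / ATT Ile — synonymous.
Codon 6: CTA Leu / CTA Leu — identical.
Codon 7: GTG Val / GTA Val — synonymous.
Codon 8: GGC Gly / GCA Ala — nonsynonymous.
Codon 9: CAG Gln / CAG Gln — identical.
Nonsynonymous differences: 3.

3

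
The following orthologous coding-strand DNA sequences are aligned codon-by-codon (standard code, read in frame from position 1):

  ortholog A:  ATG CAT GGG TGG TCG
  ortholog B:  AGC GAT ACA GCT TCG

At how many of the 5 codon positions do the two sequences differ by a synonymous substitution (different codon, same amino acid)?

0

Codon 1: ATG Met / AGC Ser — nonsynonymous.
Codon 2: CAT His / GAT Asp — nonsynonymous.
Codon 3: GGG Gly / ACA Thr — nonsynonymous.
Codon 4: TGG Trp / GCT Ala — nonsynonymous.
Codon 5: TCG Ser / TCG Ser — identical.
Synonymous differences: 0.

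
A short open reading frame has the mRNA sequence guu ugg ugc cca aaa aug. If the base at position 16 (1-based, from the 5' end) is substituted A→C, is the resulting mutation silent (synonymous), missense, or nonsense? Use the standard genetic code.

missense

Position 16 falls in codon 6: AUG → Met.
After the substitution the codon is CUG → Leu.
Met ≠ Leu, so this is a missense mutation.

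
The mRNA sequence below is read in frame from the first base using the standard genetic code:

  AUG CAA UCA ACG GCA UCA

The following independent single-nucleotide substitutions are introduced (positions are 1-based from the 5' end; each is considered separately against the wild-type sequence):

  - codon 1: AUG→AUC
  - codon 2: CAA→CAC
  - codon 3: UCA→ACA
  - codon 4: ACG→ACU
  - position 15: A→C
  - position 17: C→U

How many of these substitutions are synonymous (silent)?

2

Codon 1: AUG (Met) → AUC (Ile) — missense.
Codon 2: CAA (Gln) → CAC (His) — missense.
Codon 3: UCA (Ser) → ACA (Thr) — missense.
Codon 4: ACG (Thr) → ACU (Thr) — synonymous.
Codon 5: GCA (Ala) → GCC (Ala) — synonymous.
Codon 6: UCA (Ser) → UUA (Leu) — missense.
Synonymous: 2 of 6.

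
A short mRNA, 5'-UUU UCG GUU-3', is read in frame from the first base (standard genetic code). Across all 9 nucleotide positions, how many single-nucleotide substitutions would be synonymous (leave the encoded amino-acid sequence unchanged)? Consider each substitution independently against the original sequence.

Codon 1 (UUU, Phe): 1 synonymous substitution.
Codon 2 (UCG, Ser): 3 synonymous substitutions.
Codon 3 (GUU, Val): 3 synonymous substitutions.
Total: 1 + 3 + 3 = 7.

7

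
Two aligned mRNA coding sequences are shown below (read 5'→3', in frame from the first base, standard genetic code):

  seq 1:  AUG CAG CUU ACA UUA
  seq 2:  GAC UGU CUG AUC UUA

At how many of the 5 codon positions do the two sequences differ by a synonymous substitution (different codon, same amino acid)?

1

Codon 1: AUG Met / GAC Asp — nonsynonymous.
Codon 2: CAG Gln / UGU Cys — nonsynonymous.
Codon 3: CUU Leu / CUG Leu — synonymous.
Codon 4: ACA Thr / AUC Ile — nonsynonymous.
Codon 5: UUA Leu / UUA Leu — identical.
Synonymous differences: 1.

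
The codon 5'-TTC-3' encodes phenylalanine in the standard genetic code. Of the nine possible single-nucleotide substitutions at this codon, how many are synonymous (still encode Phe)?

Position 1: none → 0 synonymous.
Position 2: none → 0 synonymous.
Position 3: TTT → 1 synonymous.
Total: 0 + 0 + 1 = 1.

1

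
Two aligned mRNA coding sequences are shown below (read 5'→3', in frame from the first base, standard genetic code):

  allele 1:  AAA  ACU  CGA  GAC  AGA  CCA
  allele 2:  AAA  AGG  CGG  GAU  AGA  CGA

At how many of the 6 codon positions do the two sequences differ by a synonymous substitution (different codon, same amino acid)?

2

Codon 1: AAA Lys / AAA Lys — identical.
Codon 2: ACU Thr / AGG Arg — nonsynonymous.
Codon 3: CGA Arg / CGG Arg — synonymous.
Codon 4: GAC Asp / GAU Asp — synonymous.
Codon 5: AGA Arg / AGA Arg — identical.
Codon 6: CCA Pro / CGA Arg — nonsynonymous.
Synonymous differences: 2.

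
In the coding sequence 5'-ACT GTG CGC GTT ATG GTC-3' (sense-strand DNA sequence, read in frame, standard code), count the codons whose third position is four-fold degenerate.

5

Codon 1 ACT (Thr): third position 4-fold.
Codon 2 GTG (Val): third position 4-fold.
Codon 3 CGC (Arg): third position 4-fold.
Codon 4 GTT (Val): third position 4-fold.
Codon 5 ATG (Met): third position 1-fold.
Codon 6 GTC (Val): third position 4-fold.
Four-fold degenerate third positions: 5.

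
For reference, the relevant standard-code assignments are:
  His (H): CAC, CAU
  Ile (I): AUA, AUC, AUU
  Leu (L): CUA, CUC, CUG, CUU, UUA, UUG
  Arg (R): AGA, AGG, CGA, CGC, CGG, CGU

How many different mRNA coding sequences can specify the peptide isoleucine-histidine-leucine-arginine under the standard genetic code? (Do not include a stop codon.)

216

Ile: 3 codons.
His: 2 codons.
Leu: 6 codons.
Arg: 6 codons.
3 × 2 × 6 × 6 = 216.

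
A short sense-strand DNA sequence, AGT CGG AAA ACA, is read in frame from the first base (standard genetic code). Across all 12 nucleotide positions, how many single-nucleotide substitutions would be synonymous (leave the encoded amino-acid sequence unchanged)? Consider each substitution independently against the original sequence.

Codon 1 (AGT, Ser): 1 synonymous substitution.
Codon 2 (CGG, Arg): 4 synonymous substitutions.
Codon 3 (AAA, Lys): 1 synonymous substitution.
Codon 4 (ACA, Thr): 3 synonymous substitutions.
Total: 1 + 4 + 1 + 3 = 9.

9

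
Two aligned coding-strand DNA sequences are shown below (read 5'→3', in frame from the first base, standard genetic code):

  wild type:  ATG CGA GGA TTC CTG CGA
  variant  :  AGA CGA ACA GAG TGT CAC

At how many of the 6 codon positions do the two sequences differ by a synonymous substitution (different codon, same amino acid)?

Codon 1: ATG Met / AGA Arg — nonsynonymous.
Codon 2: CGA Arg / CGA Arg — identical.
Codon 3: GGA Gly / ACA Thr — nonsynonymous.
Codon 4: TTC Phe / GAG Glu — nonsynonymous.
Codon 5: CTG Leu / TGT Cys — nonsynonymous.
Codon 6: CGA Arg / CAC His — nonsynonymous.
Synonymous differences: 0.

0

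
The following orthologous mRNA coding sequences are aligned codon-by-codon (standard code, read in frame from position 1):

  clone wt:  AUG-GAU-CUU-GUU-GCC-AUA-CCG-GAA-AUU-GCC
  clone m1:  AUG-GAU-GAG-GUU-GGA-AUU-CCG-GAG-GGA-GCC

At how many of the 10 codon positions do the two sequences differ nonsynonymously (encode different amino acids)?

3

Codon 1: AUG Met / AUG Met — identical.
Codon 2: GAU Asp / GAU Asp — identical.
Codon 3: CUU Leu / GAG Glu — nonsynonymous.
Codon 4: GUU Val / GUU Val — identical.
Codon 5: GCC Ala / GGA Gly — nonsynonymous.
Codon 6: AUA Ile / AUU Ile — synonymous.
Codon 7: CCG Pro / CCG Pro — identical.
Codon 8: GAA Glu / GAG Glu — synonymous.
Codon 9: AUU Ile / GGA Gly — nonsynonymous.
Codon 10: GCC Ala / GCC Ala — identical.
Nonsynonymous differences: 3.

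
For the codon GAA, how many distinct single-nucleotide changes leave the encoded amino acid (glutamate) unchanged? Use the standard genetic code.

Position 1: none → 0 synonymous.
Position 2: none → 0 synonymous.
Position 3: GAG → 1 synonymous.
Total: 0 + 0 + 1 = 1.

1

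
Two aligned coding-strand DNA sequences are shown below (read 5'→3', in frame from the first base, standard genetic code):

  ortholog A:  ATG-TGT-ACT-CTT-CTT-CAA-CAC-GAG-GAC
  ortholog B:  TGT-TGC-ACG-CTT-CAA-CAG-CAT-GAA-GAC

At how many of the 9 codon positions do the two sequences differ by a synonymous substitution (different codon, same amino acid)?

Codon 1: ATG Met / TGT Cys — nonsynonymous.
Codon 2: TGT Cys / TGC Cys — synonymous.
Codon 3: ACT Thr / ACG Thr — synonymous.
Codon 4: CTT Leu / CTT Leu — identical.
Codon 5: CTT Leu / CAA Gln — nonsynonymous.
Codon 6: CAA Gln / CAG Gln — synonymous.
Codon 7: CAC His / CAT His — synonymous.
Codon 8: GAG Glu / GAA Glu — synonymous.
Codon 9: GAC Asp / GAC Asp — identical.
Synonymous differences: 5.

5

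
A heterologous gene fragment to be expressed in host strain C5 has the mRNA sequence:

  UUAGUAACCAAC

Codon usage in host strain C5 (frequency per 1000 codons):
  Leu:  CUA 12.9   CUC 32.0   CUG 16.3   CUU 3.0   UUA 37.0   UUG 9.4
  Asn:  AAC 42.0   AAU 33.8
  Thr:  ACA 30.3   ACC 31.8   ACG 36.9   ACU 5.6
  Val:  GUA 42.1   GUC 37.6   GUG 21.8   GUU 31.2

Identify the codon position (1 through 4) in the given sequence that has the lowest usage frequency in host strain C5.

3

Codon 1 UUA (Leu): 37.0 per 1000.
Codon 2 GUA (Val): 42.1 per 1000.
Codon 3 ACC (Thr): 31.8 per 1000.
Codon 4 AAC (Asn): 42.0 per 1000.
Lowest frequency is 31.8 at codon 3.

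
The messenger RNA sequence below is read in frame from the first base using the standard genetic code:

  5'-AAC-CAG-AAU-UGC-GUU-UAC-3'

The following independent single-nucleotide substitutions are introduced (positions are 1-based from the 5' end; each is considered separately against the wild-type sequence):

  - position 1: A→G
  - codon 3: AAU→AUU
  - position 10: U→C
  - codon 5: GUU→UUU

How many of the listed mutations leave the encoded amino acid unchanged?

Codon 1: AAC (Asn) → GAC (Asp) — missense.
Codon 3: AAU (Asn) → AUU (Ile) — missense.
Codon 4: UGC (Cys) → CGC (Arg) — missense.
Codon 5: GUU (Val) → UUU (Phe) — missense.
Synonymous: 0 of 4.

0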